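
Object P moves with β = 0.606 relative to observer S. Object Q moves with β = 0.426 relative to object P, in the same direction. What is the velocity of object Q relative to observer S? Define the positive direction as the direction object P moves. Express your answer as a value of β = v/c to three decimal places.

β = 0.820

With v = 0.606 and u' = 0.426 (in units of c),
u = (u' + v)/(1 + u'v/c²):
u = (0.426 + 0.606) / (1 + 0.426·0.606) = 1.0320/1.2582 = 0.8202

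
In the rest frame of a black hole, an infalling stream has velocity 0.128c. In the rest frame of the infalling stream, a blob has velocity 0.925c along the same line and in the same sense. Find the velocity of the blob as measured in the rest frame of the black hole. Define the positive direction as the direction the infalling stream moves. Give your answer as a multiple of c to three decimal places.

With v = 0.128 and u' = 0.925 (in units of c),
u = (u' + v)/(1 + u'v/c²):
u = (0.925 + 0.128) / (1 + 0.925·0.128) = 1.0530/1.1184 = 0.9415

0.942c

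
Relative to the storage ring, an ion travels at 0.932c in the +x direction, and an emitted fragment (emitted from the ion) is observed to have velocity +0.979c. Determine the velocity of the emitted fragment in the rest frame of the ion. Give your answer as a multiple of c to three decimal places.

+0.537c

Invert the composition law: u' = (u − v)/(1 − uv/c²).
u' = (0.979 − 0.932) / (1 − (0.979)(0.932)) = 0.0470/0.0876 = 0.5367.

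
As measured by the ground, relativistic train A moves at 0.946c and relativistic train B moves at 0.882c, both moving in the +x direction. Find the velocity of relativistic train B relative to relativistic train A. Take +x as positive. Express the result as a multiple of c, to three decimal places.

β_A = 0.946, β_B = 0.882.
Transform to A's frame with the inverse velocity-addition law: u' = (u − v)/(1 − uv/c²), taking u = β_B and v = β_A.
u' = (0.882 − 0.946) / (1 − (0.946)(0.882)) = -0.0640/0.1656 = -0.3864.

-0.386c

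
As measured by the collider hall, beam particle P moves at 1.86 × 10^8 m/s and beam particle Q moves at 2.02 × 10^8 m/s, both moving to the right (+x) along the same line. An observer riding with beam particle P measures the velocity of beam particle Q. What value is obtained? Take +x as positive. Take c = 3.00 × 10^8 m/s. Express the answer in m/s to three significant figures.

+2.75 × 10^7 m/s

β_A = 0.620, β_B = 0.673 (dividing each by c = 3.00 × 10^8 m/s).
Transform to A's frame with the inverse velocity-addition law: u' = (u − v)/(1 − uv/c²), taking u = β_B and v = β_A.
u' = (0.673 − 0.620) / (1 − (0.620)(0.673)) = 0.0533/0.5825 = 0.0916.
u' = 0.0916 × 3.00 × 10^8 m/s.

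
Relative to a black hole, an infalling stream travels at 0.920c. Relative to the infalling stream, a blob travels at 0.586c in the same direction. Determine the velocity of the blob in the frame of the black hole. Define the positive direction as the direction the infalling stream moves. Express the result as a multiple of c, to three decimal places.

0.978c

With v = 0.920 and u' = 0.586 (in units of c),
u = (u' + v)/(1 + u'v/c²):
u = (0.586 + 0.920) / (1 + 0.586·0.920) = 1.5060/1.5391 = 0.9785
(Galilean addition would give +1.506c, exceeding c.)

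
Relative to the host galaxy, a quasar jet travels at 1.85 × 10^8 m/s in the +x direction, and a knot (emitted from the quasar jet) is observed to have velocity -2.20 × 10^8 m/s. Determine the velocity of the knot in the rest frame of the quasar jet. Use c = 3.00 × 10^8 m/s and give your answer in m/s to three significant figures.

-2.79 × 10^8 m/s

v = 0.617c, u = -0.733c.
Invert the composition law: u' = (u − v)/(1 − uv/c²).
u' = (-0.733 − 0.617) / (1 − (-0.733)(0.617)) = -1.3500/1.4522 = -0.9296.
u' = -0.9296 × 3.00 × 10^8 m/s.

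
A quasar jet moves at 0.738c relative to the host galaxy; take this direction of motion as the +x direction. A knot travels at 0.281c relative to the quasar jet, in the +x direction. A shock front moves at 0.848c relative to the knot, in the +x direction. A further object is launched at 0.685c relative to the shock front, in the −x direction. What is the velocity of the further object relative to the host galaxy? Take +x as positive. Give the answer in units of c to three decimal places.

Apply u = (u' + v)/(1 + u'v/c²) successively, working outward toward the host galaxy.
Start: velocity of the quasar jet relative to the host galaxy = 0.7380c.
Compose with the knot (u' = 0.281 in the quasar jet frame): u_1 = (0.281 + 0.738) / (1 + 0.281·0.738) = 1.0190/1.2074 = 0.8440.
Compose with the shock front (u' = 0.848 in the knot frame): u_2 = (0.848 + 0.844) / (1 + 0.848·0.844) = 1.6920/1.7157 = 0.9862.
Compose with the further object (u' = -0.685 in the shock front frame): u_3 = (-0.685 + 0.986) / (1 + (-0.685)·0.986) = 0.3012/0.3245 = 0.9282.

+0.928c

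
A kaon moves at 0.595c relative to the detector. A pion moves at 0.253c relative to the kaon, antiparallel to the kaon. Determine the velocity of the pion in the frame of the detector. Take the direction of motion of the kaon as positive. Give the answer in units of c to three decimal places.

+0.403c

With v = 0.595 and u' = -0.253 (in units of c),
u = (u' + v)/(1 + u'v/c²):
u = (-0.253 + 0.595) / (1 + (-0.253)·0.595) = 0.3420/0.8495 = 0.4026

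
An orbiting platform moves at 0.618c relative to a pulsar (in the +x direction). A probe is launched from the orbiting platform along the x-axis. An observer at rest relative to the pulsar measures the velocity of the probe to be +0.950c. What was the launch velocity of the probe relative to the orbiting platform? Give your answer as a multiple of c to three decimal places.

Invert the composition law: u' = (u − v)/(1 − uv/c²).
u' = (0.950 − 0.618) / (1 − (0.950)(0.618)) = 0.3320/0.4129 = 0.8041.

+0.804c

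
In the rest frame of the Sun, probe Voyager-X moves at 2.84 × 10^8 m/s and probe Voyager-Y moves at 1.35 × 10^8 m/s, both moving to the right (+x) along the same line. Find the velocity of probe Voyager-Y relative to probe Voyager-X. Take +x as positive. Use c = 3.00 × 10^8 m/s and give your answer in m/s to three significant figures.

β_A = 0.947, β_B = 0.450 (dividing each by c = 3.00 × 10^8 m/s).
Transform to A's frame with the inverse velocity-addition law: u' = (u − v)/(1 − uv/c²), taking u = β_B and v = β_A.
u' = (0.450 − 0.947) / (1 − (0.947)(0.450)) = -0.4967/0.5740 = -0.8653.
u' = -0.8653 × 3.00 × 10^8 m/s.

-2.60 × 10^8 m/s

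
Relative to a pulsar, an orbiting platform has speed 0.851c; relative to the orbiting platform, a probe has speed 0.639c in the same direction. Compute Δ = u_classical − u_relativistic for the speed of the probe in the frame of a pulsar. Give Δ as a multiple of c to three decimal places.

Δ = 0.525c

Galilean: u_cl = 0.639 + 0.851 = 1.4900.
Relativistic: u_rel = (0.639 + 0.851) / (1 + 0.639·0.851) = 1.4900/1.5438 = 0.9652.
Δ = 1.4900 − 0.9652 = 0.5248.
(The classical prediction exceeds c; the relativistic result does not.)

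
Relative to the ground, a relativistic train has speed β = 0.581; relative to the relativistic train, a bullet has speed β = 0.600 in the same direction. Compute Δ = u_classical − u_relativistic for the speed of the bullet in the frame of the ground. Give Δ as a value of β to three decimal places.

Δ = 0.305

Galilean: u_cl = 0.600 + 0.581 = 1.1810.
Relativistic: u_rel = (0.600 + 0.581) / (1 + 0.600·0.581) = 1.1810/1.3486 = 0.8757.
Δ = 1.1810 − 0.8757 = 0.3053.
(The classical prediction exceeds c; the relativistic result does not.)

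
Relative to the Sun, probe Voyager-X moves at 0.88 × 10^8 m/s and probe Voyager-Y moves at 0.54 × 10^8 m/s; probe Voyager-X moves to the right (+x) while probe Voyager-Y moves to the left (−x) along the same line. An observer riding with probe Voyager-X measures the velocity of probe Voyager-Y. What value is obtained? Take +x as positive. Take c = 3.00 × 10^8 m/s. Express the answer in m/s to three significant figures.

β_A = 0.293, β_B = -0.180 (dividing each by c = 3.00 × 10^8 m/s).
Transform to A's frame with the inverse velocity-addition law: u' = (u − v)/(1 − uv/c²), taking u = β_B and v = β_A.
u' = (-0.180 − 0.293) / (1 − (0.293)(-0.180)) = -0.4733/1.0528 = -0.4496.
u' = -0.4496 × 3.00 × 10^8 m/s.

-1.35 × 10^8 m/s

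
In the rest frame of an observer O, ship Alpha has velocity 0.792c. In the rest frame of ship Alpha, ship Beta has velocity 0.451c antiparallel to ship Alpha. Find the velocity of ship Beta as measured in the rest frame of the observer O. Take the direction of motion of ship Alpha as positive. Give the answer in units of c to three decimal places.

With v = 0.792 and u' = -0.451 (in units of c),
u = (u' + v)/(1 + u'v/c²):
u = (-0.451 + 0.792) / (1 + (-0.451)·0.792) = 0.3410/0.6428 = 0.5305
(Galilean addition would give +0.341c.)

+0.530c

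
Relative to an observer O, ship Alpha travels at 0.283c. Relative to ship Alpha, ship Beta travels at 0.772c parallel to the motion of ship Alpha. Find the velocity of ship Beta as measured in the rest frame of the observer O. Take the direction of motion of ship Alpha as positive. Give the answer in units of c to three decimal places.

0.866c

With v = 0.283 and u' = 0.772 (in units of c),
u = (u' + v)/(1 + u'v/c²):
u = (0.772 + 0.283) / (1 + 0.772·0.283) = 1.0550/1.2185 = 0.8658
(Galilean addition would give +1.055c, exceeding c.)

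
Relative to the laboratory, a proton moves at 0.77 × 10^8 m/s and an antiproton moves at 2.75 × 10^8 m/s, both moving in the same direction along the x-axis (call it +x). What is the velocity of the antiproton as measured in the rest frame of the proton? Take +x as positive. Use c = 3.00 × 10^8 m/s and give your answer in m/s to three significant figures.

β_A = 0.257, β_B = 0.917 (dividing each by c = 3.00 × 10^8 m/s).
Transform to A's frame with the inverse velocity-addition law: u' = (u − v)/(1 − uv/c²), taking u = β_B and v = β_A.
u' = (0.917 − 0.257) / (1 − (0.257)(0.917)) = 0.6600/0.7647 = 0.8631.
u' = 0.8631 × 3.00 × 10^8 m/s.

+2.59 × 10^8 m/s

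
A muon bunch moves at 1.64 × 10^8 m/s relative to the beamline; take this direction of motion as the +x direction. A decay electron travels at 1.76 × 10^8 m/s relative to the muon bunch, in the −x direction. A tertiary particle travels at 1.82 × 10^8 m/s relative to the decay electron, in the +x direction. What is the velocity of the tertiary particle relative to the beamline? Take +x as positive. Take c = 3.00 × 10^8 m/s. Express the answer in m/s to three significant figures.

Apply u = (u' + v)/(1 + u'v/c²) successively, working outward toward the beamline.
(Dividing each given speed by c = 3.00 × 10^8 m/s to work in units of c.)
Start: velocity of the muon bunch relative to the beamline = 0.5467c.
Compose with the decay electron (u' = -0.587 in the muon bunch frame): u_1 = (-0.587 + 0.547) / (1 + (-0.587)·0.547) = -0.0400/0.6793 = -0.0589.
Compose with the tertiary particle (u' = 0.607 in the decay electron frame): u_2 = (0.607 + (-0.059)) / (1 + 0.607·(-0.059)) = 0.5478/0.9643 = 0.5681.
So u = 0.5681 × 3.00 × 10^8 m/s.

+1.70 × 10^8 m/s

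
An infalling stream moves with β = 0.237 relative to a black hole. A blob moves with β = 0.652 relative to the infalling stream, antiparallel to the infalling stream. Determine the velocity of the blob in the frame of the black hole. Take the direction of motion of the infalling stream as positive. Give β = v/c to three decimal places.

β = -0.491

With v = 0.237 and u' = -0.652 (in units of c),
u = (u' + v)/(1 + u'v/c²):
u = (-0.652 + 0.237) / (1 + (-0.652)·0.237) = -0.4150/0.8455 = -0.4908
(Galilean addition would give -0.415c.)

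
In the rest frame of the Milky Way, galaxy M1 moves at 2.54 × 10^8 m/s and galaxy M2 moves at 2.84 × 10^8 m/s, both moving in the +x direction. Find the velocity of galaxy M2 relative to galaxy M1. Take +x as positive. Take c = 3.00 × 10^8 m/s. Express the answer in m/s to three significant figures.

+1.51 × 10^8 m/s

β_A = 0.847, β_B = 0.947 (dividing each by c = 3.00 × 10^8 m/s).
Transform to A's frame with the inverse velocity-addition law: u' = (u − v)/(1 − uv/c²), taking u = β_B and v = β_A.
u' = (0.947 − 0.847) / (1 − (0.847)(0.947)) = 0.1000/0.1985 = 0.5038.
u' = 0.5038 × 3.00 × 10^8 m/s.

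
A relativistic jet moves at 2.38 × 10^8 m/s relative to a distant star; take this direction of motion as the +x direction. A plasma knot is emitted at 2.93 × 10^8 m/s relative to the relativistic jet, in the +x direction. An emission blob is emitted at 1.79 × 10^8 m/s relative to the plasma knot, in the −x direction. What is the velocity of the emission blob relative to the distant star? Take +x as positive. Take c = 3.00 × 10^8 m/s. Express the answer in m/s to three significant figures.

Apply u = (u' + v)/(1 + u'v/c²) successively, working outward toward the distant star.
(Dividing each given speed by c = 3.00 × 10^8 m/s to work in units of c.)
Start: velocity of the relativistic jet relative to the distant star = 0.7933c.
Compose with the plasma knot (u' = 0.977 in the relativistic jet frame): u_1 = (0.977 + 0.793) / (1 + 0.977·0.793) = 1.7700/1.7748 = 0.9973.
Compose with the emission blob (u' = -0.597 in the plasma knot frame): u_2 = (-0.597 + 0.997) / (1 + (-0.597)·0.997) = 0.4006/0.4050 = 0.9893.
So u = 0.9893 × 3.00 × 10^8 m/s.

+2.97 × 10^8 m/s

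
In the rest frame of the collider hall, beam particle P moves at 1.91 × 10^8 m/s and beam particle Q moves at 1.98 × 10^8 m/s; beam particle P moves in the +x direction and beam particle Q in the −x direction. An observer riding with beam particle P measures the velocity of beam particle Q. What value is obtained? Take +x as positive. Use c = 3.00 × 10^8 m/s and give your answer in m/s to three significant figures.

-2.74 × 10^8 m/s

β_A = 0.637, β_B = -0.660 (dividing each by c = 3.00 × 10^8 m/s).
Transform to A's frame with the inverse velocity-addition law: u' = (u − v)/(1 − uv/c²), taking u = β_B and v = β_A.
u' = (-0.660 − 0.637) / (1 − (0.637)(-0.660)) = -1.2967/1.4202 = -0.9130.
u' = -0.9130 × 3.00 × 10^8 m/s.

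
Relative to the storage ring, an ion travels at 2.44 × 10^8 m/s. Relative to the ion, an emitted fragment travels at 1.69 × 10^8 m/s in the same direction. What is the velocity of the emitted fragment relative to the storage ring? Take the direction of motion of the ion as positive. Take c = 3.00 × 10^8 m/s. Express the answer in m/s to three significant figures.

2.83 × 10^8 m/s

In units of c (dividing by 3.00 × 10^8 m/s): v = 0.813, u' = 0.563.
u = (u' + v)/(1 + u'v/c²):
u = (0.563 + 0.813) / (1 + 0.563·0.813) = 1.3767/1.4582 = 0.9441
Converting back: u = 0.9441 × 3.00 × 10^8 m/s.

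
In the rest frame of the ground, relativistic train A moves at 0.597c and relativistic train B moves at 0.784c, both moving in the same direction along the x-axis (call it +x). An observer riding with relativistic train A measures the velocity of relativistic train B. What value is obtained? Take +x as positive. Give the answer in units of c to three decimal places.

β_A = 0.597, β_B = 0.784.
Transform to A's frame with the inverse velocity-addition law: u' = (u − v)/(1 − uv/c²), taking u = β_B and v = β_A.
u' = (0.784 − 0.597) / (1 − (0.597)(0.784)) = 0.1870/0.5320 = 0.3515.

+0.352c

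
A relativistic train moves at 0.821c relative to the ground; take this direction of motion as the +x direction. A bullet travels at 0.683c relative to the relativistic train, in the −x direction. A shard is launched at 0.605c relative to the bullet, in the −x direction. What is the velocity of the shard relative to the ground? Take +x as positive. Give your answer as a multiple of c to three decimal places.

Apply u = (u' + v)/(1 + u'v/c²) successively, working outward toward the ground.
Start: velocity of the relativistic train relative to the ground = 0.8210c.
Compose with the bullet (u' = -0.683 in the relativistic train frame): u_1 = (-0.683 + 0.821) / (1 + (-0.683)·0.821) = 0.1380/0.4393 = 0.3142.
Compose with the shard (u' = -0.605 in the bullet frame): u_2 = (-0.605 + 0.314) / (1 + (-0.605)·0.314) = -0.2908/0.8099 = -0.3591.

-0.359c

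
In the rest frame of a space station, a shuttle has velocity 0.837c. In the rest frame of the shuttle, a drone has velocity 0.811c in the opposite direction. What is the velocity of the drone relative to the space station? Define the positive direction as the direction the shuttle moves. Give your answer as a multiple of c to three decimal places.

With v = 0.837 and u' = -0.811 (in units of c),
u = (u' + v)/(1 + u'v/c²):
u = (-0.811 + 0.837) / (1 + (-0.811)·0.837) = 0.0260/0.3212 = 0.0809
(Galilean addition would give +0.026c.)

+0.081c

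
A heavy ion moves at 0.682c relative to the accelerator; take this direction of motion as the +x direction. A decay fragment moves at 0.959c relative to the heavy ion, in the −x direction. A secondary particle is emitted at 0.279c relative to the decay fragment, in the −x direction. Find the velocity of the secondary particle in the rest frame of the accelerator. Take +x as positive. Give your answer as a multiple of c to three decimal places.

Apply u = (u' + v)/(1 + u'v/c²) successively, working outward toward the accelerator.
Start: velocity of the heavy ion relative to the accelerator = 0.6820c.
Compose with the decay fragment (u' = -0.959 in the heavy ion frame): u_1 = (-0.959 + 0.682) / (1 + (-0.959)·0.682) = -0.2770/0.3460 = -0.8007.
Compose with the secondary particle (u' = -0.279 in the decay fragment frame): u_2 = (-0.279 + (-0.801)) / (1 + (-0.279)·(-0.801)) = -1.0797/1.2234 = -0.8825.

-0.883c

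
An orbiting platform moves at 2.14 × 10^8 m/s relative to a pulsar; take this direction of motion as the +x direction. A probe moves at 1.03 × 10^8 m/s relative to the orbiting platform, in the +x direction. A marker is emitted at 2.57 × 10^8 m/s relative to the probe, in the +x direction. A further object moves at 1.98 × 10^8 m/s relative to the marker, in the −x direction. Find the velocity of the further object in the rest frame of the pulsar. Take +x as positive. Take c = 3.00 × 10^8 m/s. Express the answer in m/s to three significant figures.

+2.82 × 10^8 m/s

Apply u = (u' + v)/(1 + u'v/c²) successively, working outward toward the pulsar.
(Dividing each given speed by c = 3.00 × 10^8 m/s to work in units of c.)
Start: velocity of the orbiting platform relative to the pulsar = 0.7133c.
Compose with the probe (u' = 0.343 in the orbiting platform frame): u_1 = (0.343 + 0.713) / (1 + 0.343·0.713) = 1.0567/1.2449 = 0.8488.
Compose with the marker (u' = 0.857 in the probe frame): u_2 = (0.857 + 0.849) / (1 + 0.857·0.849) = 1.7055/1.7271 = 0.9875.
Compose with the further object (u' = -0.660 in the marker frame): u_3 = (-0.660 + 0.987) / (1 + (-0.660)·0.987) = 0.3275/0.3483 = 0.9402.
So u = 0.9402 × 3.00 × 10^8 m/s.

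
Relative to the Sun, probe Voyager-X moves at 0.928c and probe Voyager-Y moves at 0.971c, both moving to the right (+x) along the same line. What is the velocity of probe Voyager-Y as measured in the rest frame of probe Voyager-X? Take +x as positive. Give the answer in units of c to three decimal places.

β_A = 0.928, β_B = 0.971.
Transform to A's frame with the inverse velocity-addition law: u' = (u − v)/(1 − uv/c²), taking u = β_B and v = β_A.
u' = (0.971 − 0.928) / (1 − (0.928)(0.971)) = 0.0430/0.0989 = 0.4347.

+0.435c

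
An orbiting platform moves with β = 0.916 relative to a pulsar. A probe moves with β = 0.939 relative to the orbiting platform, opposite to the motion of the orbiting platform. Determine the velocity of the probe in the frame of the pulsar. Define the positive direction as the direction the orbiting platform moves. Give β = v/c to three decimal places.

With v = 0.916 and u' = -0.939 (in units of c),
u = (u' + v)/(1 + u'v/c²):
u = (-0.939 + 0.916) / (1 + (-0.939)·0.916) = -0.0230/0.1399 = -0.1644

β = -0.164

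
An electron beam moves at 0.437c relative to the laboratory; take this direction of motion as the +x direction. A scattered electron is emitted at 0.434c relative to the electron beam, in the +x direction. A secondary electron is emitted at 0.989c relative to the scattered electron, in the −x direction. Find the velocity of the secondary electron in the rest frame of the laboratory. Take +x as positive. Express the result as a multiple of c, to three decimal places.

-0.931c

Apply u = (u' + v)/(1 + u'v/c²) successively, working outward toward the laboratory.
Start: velocity of the electron beam relative to the laboratory = 0.4370c.
Compose with the scattered electron (u' = 0.434 in the electron beam frame): u_1 = (0.434 + 0.437) / (1 + 0.434·0.437) = 0.8710/1.1897 = 0.7321.
Compose with the secondary electron (u' = -0.989 in the scattered electron frame): u_2 = (-0.989 + 0.732) / (1 + (-0.989)·0.732) = -0.2569/0.2759 = -0.9309.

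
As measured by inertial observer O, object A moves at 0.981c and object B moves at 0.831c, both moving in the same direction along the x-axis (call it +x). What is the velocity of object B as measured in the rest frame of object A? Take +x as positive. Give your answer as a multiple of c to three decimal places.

β_A = 0.981, β_B = 0.831.
Transform to A's frame with the inverse velocity-addition law: u' = (u − v)/(1 − uv/c²), taking u = β_B and v = β_A.
u' = (0.831 − 0.981) / (1 − (0.981)(0.831)) = -0.1500/0.1848 = -0.8117.

-0.812c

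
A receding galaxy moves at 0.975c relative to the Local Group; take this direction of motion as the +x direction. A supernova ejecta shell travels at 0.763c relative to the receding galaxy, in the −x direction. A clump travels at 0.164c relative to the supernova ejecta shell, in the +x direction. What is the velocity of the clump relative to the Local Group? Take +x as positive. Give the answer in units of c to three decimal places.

+0.873c

Apply u = (u' + v)/(1 + u'v/c²) successively, working outward toward the Local Group.
Start: velocity of the receding galaxy relative to the Local Group = 0.9750c.
Compose with the supernova ejecta shell (u' = -0.763 in the receding galaxy frame): u_1 = (-0.763 + 0.975) / (1 + (-0.763)·0.975) = 0.2120/0.2561 = 0.8279.
Compose with the clump (u' = 0.164 in the supernova ejecta shell frame): u_2 = (0.164 + 0.828) / (1 + 0.164·0.828) = 0.9919/1.1358 = 0.8733.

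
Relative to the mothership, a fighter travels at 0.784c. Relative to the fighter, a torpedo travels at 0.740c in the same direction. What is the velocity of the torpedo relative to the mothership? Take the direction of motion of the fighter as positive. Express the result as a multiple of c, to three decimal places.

With v = 0.784 and u' = 0.740 (in units of c),
u = (u' + v)/(1 + u'v/c²):
u = (0.740 + 0.784) / (1 + 0.740·0.784) = 1.5240/1.5802 = 0.9645

0.964c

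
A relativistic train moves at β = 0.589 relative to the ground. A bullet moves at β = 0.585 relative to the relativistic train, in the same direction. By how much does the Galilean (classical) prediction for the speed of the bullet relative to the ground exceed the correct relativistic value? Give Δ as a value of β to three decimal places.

Δ = 0.301

Galilean: u_cl = 0.585 + 0.589 = 1.1740.
Relativistic: u_rel = (0.585 + 0.589) / (1 + 0.585·0.589) = 1.1740/1.3446 = 0.8731.
Δ = 1.1740 − 0.8731 = 0.3009.
(The classical prediction exceeds c; the relativistic result does not.)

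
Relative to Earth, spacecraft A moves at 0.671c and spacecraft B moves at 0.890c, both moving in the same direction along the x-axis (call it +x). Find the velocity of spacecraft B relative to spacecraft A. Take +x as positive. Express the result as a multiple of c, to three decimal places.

β_A = 0.671, β_B = 0.890.
Transform to A's frame with the inverse velocity-addition law: u' = (u − v)/(1 − uv/c²), taking u = β_B and v = β_A.
u' = (0.890 − 0.671) / (1 − (0.671)(0.890)) = 0.2190/0.4028 = 0.5437.

+0.544c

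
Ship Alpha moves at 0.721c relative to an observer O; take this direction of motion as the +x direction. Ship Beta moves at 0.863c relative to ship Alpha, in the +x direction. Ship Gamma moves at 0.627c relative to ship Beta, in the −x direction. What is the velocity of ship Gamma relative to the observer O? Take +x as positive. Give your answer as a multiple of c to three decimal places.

Apply u = (u' + v)/(1 + u'v/c²) successively, working outward toward the observer O.
Start: velocity of ship Alpha relative to the observer O = 0.7210c.
Compose with ship Beta (u' = 0.863 in ship Alpha frame): u_1 = (0.863 + 0.721) / (1 + 0.863·0.721) = 1.5840/1.6222 = 0.9764.
Compose with ship Gamma (u' = -0.627 in ship Beta frame): u_2 = (-0.627 + 0.976) / (1 + (-0.627)·0.976) = 0.3494/0.3878 = 0.9011.

+0.901c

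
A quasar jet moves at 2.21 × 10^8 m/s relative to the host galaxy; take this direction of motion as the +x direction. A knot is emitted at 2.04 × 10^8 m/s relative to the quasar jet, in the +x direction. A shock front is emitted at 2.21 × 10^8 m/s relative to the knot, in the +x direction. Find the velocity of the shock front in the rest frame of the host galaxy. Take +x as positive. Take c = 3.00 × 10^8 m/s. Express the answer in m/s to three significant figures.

2.97 × 10^8 m/s

Apply u = (u' + v)/(1 + u'v/c²) successively, working outward toward the host galaxy.
(Dividing each given speed by c = 3.00 × 10^8 m/s to work in units of c.)
Start: velocity of the quasar jet relative to the host galaxy = 0.7367c.
Compose with the knot (u' = 0.680 in the quasar jet frame): u_1 = (0.680 + 0.737) / (1 + 0.680·0.737) = 1.4167/1.5009 = 0.9439.
Compose with the shock front (u' = 0.737 in the knot frame): u_2 = (0.737 + 0.944) / (1 + 0.737·0.944) = 1.6805/1.6953 = 0.9913.
So u = 0.9913 × 3.00 × 10^8 m/s.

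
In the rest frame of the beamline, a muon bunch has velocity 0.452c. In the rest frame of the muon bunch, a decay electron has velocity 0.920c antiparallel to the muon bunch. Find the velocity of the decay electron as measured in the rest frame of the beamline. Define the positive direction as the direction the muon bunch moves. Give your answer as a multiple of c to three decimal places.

-0.801c

With v = 0.452 and u' = -0.920 (in units of c),
u = (u' + v)/(1 + u'v/c²):
u = (-0.920 + 0.452) / (1 + (-0.920)·0.452) = -0.4680/0.5842 = -0.8012
(Galilean addition would give -0.468c.)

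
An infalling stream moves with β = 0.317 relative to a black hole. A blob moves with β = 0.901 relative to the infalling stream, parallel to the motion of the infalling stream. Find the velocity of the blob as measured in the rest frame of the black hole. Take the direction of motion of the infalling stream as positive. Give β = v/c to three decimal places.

β = 0.947

With v = 0.317 and u' = 0.901 (in units of c),
u = (u' + v)/(1 + u'v/c²):
u = (0.901 + 0.317) / (1 + 0.901·0.317) = 1.2180/1.2856 = 0.9474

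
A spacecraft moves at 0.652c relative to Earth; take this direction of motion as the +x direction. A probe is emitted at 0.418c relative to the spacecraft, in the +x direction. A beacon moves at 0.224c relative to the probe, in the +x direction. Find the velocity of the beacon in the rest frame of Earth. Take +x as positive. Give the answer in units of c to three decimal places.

Apply u = (u' + v)/(1 + u'v/c²) successively, working outward toward Earth.
Start: velocity of the spacecraft relative to Earth = 0.6520c.
Compose with the probe (u' = 0.418 in the spacecraft frame): u_1 = (0.418 + 0.652) / (1 + 0.418·0.652) = 1.0700/1.2725 = 0.8408.
Compose with the beacon (u' = 0.224 in the probe frame): u_2 = (0.224 + 0.841) / (1 + 0.224·0.841) = 1.0648/1.1883 = 0.8961.

0.896c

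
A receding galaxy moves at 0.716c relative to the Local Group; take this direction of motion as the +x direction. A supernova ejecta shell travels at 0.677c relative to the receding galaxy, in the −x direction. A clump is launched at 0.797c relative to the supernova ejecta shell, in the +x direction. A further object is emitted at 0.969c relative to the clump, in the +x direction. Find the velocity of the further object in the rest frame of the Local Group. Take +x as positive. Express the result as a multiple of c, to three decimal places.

Apply u = (u' + v)/(1 + u'v/c²) successively, working outward toward the Local Group.
Start: velocity of the receding galaxy relative to the Local Group = 0.7160c.
Compose with the supernova ejecta shell (u' = -0.677 in the receding galaxy frame): u_1 = (-0.677 + 0.716) / (1 + (-0.677)·0.716) = 0.0390/0.5153 = 0.0757.
Compose with the clump (u' = 0.797 in the supernova ejecta shell frame): u_2 = (0.797 + 0.076) / (1 + 0.797·0.076) = 0.8727/1.0603 = 0.8230.
Compose with the further object (u' = 0.969 in the clump frame): u_3 = (0.969 + 0.823) / (1 + 0.969·0.823) = 1.7920/1.7975 = 0.9969.

+0.997c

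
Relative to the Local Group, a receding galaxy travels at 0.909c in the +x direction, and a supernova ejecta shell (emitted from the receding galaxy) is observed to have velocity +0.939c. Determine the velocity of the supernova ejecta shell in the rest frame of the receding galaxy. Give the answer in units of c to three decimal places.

+0.205c

Invert the composition law: u' = (u − v)/(1 − uv/c²).
u' = (0.939 − 0.909) / (1 − (0.939)(0.909)) = 0.0300/0.1464 = 0.2048.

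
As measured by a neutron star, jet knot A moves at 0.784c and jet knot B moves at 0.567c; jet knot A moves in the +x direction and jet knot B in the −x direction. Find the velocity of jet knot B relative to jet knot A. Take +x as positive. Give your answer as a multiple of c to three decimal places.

-0.935c

β_A = 0.784, β_B = -0.567.
Transform to A's frame with the inverse velocity-addition law: u' = (u − v)/(1 − uv/c²), taking u = β_B and v = β_A.
u' = (-0.567 − 0.784) / (1 − (0.784)(-0.567)) = -1.3510/1.4445 = -0.9353.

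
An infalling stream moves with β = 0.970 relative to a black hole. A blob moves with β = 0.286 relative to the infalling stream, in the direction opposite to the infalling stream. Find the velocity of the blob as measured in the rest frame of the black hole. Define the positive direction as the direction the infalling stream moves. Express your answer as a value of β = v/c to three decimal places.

β = +0.947

With v = 0.970 and u' = -0.286 (in units of c),
u = (u' + v)/(1 + u'v/c²):
u = (-0.286 + 0.970) / (1 + (-0.286)·0.970) = 0.6840/0.7226 = 0.9466
(Galilean addition would give +0.684c.)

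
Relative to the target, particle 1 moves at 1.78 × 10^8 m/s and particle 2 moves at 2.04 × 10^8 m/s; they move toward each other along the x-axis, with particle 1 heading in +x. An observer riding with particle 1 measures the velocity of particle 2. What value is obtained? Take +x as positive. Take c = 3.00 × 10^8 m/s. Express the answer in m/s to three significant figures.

-2.72 × 10^8 m/s

β_A = 0.593, β_B = -0.680 (dividing each by c = 3.00 × 10^8 m/s).
Transform to A's frame with the inverse velocity-addition law: u' = (u − v)/(1 − uv/c²), taking u = β_B and v = β_A.
u' = (-0.680 − 0.593) / (1 − (0.593)(-0.680)) = -1.2733/1.4035 = -0.9073.
u' = -0.9073 × 3.00 × 10^8 m/s.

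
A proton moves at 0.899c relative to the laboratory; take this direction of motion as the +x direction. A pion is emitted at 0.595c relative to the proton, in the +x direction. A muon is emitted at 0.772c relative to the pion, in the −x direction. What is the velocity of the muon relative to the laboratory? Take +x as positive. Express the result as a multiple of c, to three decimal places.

Apply u = (u' + v)/(1 + u'v/c²) successively, working outward toward the laboratory.
Start: velocity of the proton relative to the laboratory = 0.8990c.
Compose with the pion (u' = 0.595 in the proton frame): u_1 = (0.595 + 0.899) / (1 + 0.595·0.899) = 1.4940/1.5349 = 0.9734.
Compose with the muon (u' = -0.772 in the pion frame): u_2 = (-0.772 + 0.973) / (1 + (-0.772)·0.973) = 0.2014/0.2486 = 0.8100.

+0.810c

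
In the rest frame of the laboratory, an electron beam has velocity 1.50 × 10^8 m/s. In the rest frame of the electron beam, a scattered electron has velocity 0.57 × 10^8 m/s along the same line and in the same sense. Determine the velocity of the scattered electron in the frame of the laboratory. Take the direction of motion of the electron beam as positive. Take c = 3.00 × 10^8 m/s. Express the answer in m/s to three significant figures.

In units of c (dividing by 3.00 × 10^8 m/s): v = 0.500, u' = 0.190.
u = (u' + v)/(1 + u'v/c²):
u = (0.190 + 0.500) / (1 + 0.190·0.500) = 0.6900/1.0950 = 0.6301
Converting back: u = 0.6301 × 3.00 × 10^8 m/s.

1.89 × 10^8 m/s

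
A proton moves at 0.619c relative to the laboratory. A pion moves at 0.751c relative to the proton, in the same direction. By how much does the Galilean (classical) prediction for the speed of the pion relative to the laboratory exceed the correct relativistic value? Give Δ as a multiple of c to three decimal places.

Δ = 0.435c

Galilean: u_cl = 0.751 + 0.619 = 1.3700.
Relativistic: u_rel = (0.751 + 0.619) / (1 + 0.751·0.619) = 1.3700/1.4649 = 0.9352.
Δ = 1.3700 − 0.9352 = 0.4348.
(The classical prediction exceeds c; the relativistic result does not.)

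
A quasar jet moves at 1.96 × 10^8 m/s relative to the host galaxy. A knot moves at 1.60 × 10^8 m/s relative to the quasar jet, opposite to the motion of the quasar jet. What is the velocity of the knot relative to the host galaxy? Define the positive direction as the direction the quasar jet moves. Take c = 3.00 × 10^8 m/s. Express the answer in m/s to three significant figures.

In units of c (dividing by 3.00 × 10^8 m/s): v = 0.653, u' = -0.533.
u = (u' + v)/(1 + u'v/c²):
u = (-0.533 + 0.653) / (1 + (-0.533)·0.653) = 0.1200/0.6516 = 0.1842
(Galilean addition would give +0.120c.)
Converting back: u = 0.1842 × 3.00 × 10^8 m/s.

+5.53 × 10^7 m/s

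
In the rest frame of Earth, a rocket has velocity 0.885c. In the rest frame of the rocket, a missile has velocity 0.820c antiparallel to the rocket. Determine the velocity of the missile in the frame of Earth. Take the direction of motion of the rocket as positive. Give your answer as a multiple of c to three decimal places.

With v = 0.885 and u' = -0.820 (in units of c),
u = (u' + v)/(1 + u'v/c²):
u = (-0.820 + 0.885) / (1 + (-0.820)·0.885) = 0.0650/0.2743 = 0.2370

+0.237c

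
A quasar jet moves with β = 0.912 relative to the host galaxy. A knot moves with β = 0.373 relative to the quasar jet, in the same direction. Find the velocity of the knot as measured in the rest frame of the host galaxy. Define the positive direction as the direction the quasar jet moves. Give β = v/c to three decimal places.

With v = 0.912 and u' = 0.373 (in units of c),
u = (u' + v)/(1 + u'v/c²):
u = (0.373 + 0.912) / (1 + 0.373·0.912) = 1.2850/1.3402 = 0.9588

β = 0.959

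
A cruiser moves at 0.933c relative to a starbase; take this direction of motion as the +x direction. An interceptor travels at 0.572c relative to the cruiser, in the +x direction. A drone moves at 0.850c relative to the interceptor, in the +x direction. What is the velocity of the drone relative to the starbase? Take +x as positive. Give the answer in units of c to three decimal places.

0.998c

Apply u = (u' + v)/(1 + u'v/c²) successively, working outward toward the starbase.
Start: velocity of the cruiser relative to the starbase = 0.9330c.
Compose with the interceptor (u' = 0.572 in the cruiser frame): u_1 = (0.572 + 0.933) / (1 + 0.572·0.933) = 1.5050/1.5337 = 0.9813.
Compose with the drone (u' = 0.850 in the interceptor frame): u_2 = (0.850 + 0.981) / (1 + 0.850·0.981) = 1.8313/1.8341 = 0.9985.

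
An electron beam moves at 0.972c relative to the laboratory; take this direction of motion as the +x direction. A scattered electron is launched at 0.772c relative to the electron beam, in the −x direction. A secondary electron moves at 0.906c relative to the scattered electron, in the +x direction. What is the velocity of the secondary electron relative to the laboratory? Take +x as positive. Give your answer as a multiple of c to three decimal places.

Apply u = (u' + v)/(1 + u'v/c²) successively, working outward toward the laboratory.
Start: velocity of the electron beam relative to the laboratory = 0.9720c.
Compose with the scattered electron (u' = -0.772 in the electron beam frame): u_1 = (-0.772 + 0.972) / (1 + (-0.772)·0.972) = 0.2000/0.2496 = 0.8012.
Compose with the secondary electron (u' = 0.906 in the scattered electron frame): u_2 = (0.906 + 0.801) / (1 + 0.906·0.801) = 1.7072/1.7259 = 0.9892.

+0.989c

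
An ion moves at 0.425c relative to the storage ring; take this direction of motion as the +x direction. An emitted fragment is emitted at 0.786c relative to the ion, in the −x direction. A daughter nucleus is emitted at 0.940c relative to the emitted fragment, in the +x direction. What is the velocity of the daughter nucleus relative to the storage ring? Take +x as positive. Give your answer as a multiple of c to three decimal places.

Apply u = (u' + v)/(1 + u'v/c²) successively, working outward toward the storage ring.
Start: velocity of the ion relative to the storage ring = 0.4250c.
Compose with the emitted fragment (u' = -0.786 in the ion frame): u_1 = (-0.786 + 0.425) / (1 + (-0.786)·0.425) = -0.3610/0.6660 = -0.5421.
Compose with the daughter nucleus (u' = 0.940 in the emitted fragment frame): u_2 = (0.940 + (-0.542)) / (1 + 0.940·(-0.542)) = 0.3979/0.4904 = 0.8113.

+0.811c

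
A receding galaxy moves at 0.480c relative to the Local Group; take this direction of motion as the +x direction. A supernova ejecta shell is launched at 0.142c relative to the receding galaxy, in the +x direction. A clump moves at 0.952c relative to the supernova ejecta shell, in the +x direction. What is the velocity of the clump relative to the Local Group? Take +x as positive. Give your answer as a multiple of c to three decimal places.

Apply u = (u' + v)/(1 + u'v/c²) successively, working outward toward the Local Group.
Start: velocity of the receding galaxy relative to the Local Group = 0.4800c.
Compose with the supernova ejecta shell (u' = 0.142 in the receding galaxy frame): u_1 = (0.142 + 0.480) / (1 + 0.142·0.480) = 0.6220/1.0682 = 0.5823.
Compose with the clump (u' = 0.952 in the supernova ejecta shell frame): u_2 = (0.952 + 0.582) / (1 + 0.952·0.582) = 1.5343/1.5544 = 0.9871.

0.987c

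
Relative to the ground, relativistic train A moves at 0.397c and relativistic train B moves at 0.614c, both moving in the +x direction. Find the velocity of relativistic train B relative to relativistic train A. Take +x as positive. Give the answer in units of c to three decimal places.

+0.287c

β_A = 0.397, β_B = 0.614.
Transform to A's frame with the inverse velocity-addition law: u' = (u − v)/(1 − uv/c²), taking u = β_B and v = β_A.
u' = (0.614 − 0.397) / (1 − (0.397)(0.614)) = 0.2170/0.7562 = 0.2869.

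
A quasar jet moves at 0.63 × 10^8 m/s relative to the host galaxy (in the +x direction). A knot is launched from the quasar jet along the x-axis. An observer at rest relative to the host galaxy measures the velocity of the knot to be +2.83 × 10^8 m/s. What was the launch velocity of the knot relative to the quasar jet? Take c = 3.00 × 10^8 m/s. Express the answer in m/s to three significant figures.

v = 0.210c, u = 0.943c.
Invert the composition law: u' = (u − v)/(1 − uv/c²).
u' = (0.943 − 0.210) / (1 − (0.943)(0.210)) = 0.7333/0.8019 = 0.9145.
u' = 0.9145 × 3.00 × 10^8 m/s.

+2.74 × 10^8 m/s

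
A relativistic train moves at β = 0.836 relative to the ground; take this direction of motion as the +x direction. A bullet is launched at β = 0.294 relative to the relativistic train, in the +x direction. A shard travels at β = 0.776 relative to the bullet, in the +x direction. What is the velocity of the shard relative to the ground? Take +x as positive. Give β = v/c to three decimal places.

Apply u = (u' + v)/(1 + u'v/c²) successively, working outward toward the ground.
Start: velocity of the relativistic train relative to the ground = 0.8360c.
Compose with the bullet (u' = 0.294 in the relativistic train frame): u_1 = (0.294 + 0.836) / (1 + 0.294·0.836) = 1.1300/1.2458 = 0.9071.
Compose with the shard (u' = 0.776 in the bullet frame): u_2 = (0.776 + 0.907) / (1 + 0.776·0.907) = 1.6831/1.7039 = 0.9878.

β = 0.988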